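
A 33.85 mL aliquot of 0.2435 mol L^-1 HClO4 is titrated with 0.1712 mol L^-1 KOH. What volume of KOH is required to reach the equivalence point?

48.1 mL

n(HClO4) = 0.2435 mol/L x 0.03385 L = 0.008242 mol.
At equivalence n(KOH) = n(HClO4) = 0.008242 mol.
V(KOH) = 0.008242 / 0.1712 = 0.04815 L = 48.1 mL.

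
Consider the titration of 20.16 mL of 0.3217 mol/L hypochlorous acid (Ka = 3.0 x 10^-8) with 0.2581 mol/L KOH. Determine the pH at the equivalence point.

n(HClO) = 0.3217 x 0.02016 = 0.006485 mol; V(KOH) at equivalence = 0.006485/0.2581 = 0.02513 L.
At equivalence all the acid is converted to ClO-; total volume = 0.02016 + 0.02513 = 0.04529 L, so [ClO-] = 0.006485/0.04529 = 0.1432 M.
Kb = Kw/Ka = 1.0e-14 / 3.0 x 10^-8 = 3.33e-7.
[OH^-] = sqrt(Kb x [ClO-]) = sqrt(3.33e-7 x 0.1432) = 0.000218 M.
pOH = 3.66, so pH = 14.00 - 3.66 = 10.34.

10.34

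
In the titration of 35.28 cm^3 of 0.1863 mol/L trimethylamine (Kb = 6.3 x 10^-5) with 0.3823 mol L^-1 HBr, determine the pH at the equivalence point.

n((CH3)3N) = 0.1863 x 0.03528 = 0.006573 mol; V(HBr) at equivalence = 0.006573/0.3823 = 0.01719 L.
At equivalence the base is fully converted to (CH3)3NH+; total volume = 0.05247 L, so [(CH3)3NH+] = 0.006573/0.05247 = 0.1253 M.
Ka((CH3)3NH+) = Kw/Kb = 1.0e-14 / 6.3 x 10^-5 = 1.59e-10.
[H^+] = sqrt(Ka x [(CH3)3NH+]) = sqrt(1.59e-10 x 0.1253) = 4.46e-6 M.
pH = -log(4.46e-6) = 5.35.

5.35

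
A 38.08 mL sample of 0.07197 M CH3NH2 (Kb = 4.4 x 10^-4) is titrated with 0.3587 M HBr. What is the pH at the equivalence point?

n(CH3NH2) = 0.07197 x 0.03808 = 0.002741 mol; V(HBr) at equivalence = 0.002741/0.3587 = 0.007640 L.
At equivalence the base is fully converted to CH3NH3+; total volume = 0.04572 L, so [CH3NH3+] = 0.002741/0.04572 = 0.05994 M.
Ka(CH3NH3+) = Kw/Kb = 1.0e-14 / 4.4 x 10^-4 = 2.27e-11.
[H^+] = sqrt(Ka x [CH3NH3+]) = sqrt(2.27e-11 x 0.05994) = 1.17e-6 M.
pH = -log(1.17e-6) = 5.93.

5.93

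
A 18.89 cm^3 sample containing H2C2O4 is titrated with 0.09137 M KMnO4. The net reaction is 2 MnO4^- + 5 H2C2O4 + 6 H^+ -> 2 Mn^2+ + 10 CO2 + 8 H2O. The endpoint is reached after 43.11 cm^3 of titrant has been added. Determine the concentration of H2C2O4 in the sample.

0.521 M

n(KMnO4) = 0.09137 x 0.04311 = 0.003939 mol.
From the balanced equation, 2 mol KMnO4 reacts with 5 mol H2C2O4, so n(H2C2O4) = 0.003939 x 5/2 = 0.009847 mol.
[H2C2O4] = 0.009847 / 0.01889 L = 0.521 M.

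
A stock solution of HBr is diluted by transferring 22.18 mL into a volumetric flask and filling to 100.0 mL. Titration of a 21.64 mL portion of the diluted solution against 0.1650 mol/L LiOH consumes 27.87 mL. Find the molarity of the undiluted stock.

n(LiOH) = 0.1650 x 0.02787 = 0.004599 mol.
n(HBr) in the aliquot = 0.004599 mol.
[diluted HBr] = 0.004599 / 0.02164 = 0.2125 M.
Dilution factor = 100.0/22.18 = 4.509, so [stock] = 0.2125 x 4.509 = 0.958 M.

0.958 M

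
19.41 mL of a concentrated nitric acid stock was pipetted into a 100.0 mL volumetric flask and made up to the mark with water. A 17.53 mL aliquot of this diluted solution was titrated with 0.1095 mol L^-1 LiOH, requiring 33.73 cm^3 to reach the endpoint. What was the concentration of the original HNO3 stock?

n(LiOH) = 0.1095 x 0.03373 = 0.003693 mol.
n(HNO3) in the aliquot = 0.003693 mol.
[diluted HNO3] = 0.003693 / 0.01753 = 0.2107 M.
Dilution factor = 100.0/19.41 = 5.152, so [stock] = 0.2107 x 5.152 = 1.09 M.

1.09 M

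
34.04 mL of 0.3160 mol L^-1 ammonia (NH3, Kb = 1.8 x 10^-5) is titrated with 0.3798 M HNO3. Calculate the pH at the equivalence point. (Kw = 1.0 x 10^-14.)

5.01

n(NH3) = 0.3160 x 0.03404 = 0.01076 mol; V(HNO3) at equivalence = 0.01076/0.3798 = 0.02832 L.
At equivalence the base is fully converted to NH4+; total volume = 0.06236 L, so [NH4+] = 0.01076/0.06236 = 0.1725 M.
Ka(NH4+) = Kw/Kb = 1.0e-14 / 1.8 x 10^-5 = 5.56e-10.
[H^+] = sqrt(Ka x [NH4+]) = sqrt(5.56e-10 x 0.1725) = 9.79e-6 M.
pH = -log(9.79e-6) = 5.01.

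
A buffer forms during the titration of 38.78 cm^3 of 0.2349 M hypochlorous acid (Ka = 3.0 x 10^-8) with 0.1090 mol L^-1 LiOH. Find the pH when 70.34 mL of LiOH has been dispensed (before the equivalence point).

8.25

Initial n(HClO) = 0.2349 x 0.03878 = 0.009109 mol.
n(LiOH) added = 0.1090 x 0.07034 = 0.007667 mol, converting that many moles of HClO to ClO-.
Remaining n(HClO) = 0.001442 mol; n(ClO-) = 0.007667 mol.
By Henderson-Hasselbalch, pH = pKa + log([A^-]/[HA]) = 7.52 + log(0.007667/0.001442) = 7.52 + (+0.73) = 8.25.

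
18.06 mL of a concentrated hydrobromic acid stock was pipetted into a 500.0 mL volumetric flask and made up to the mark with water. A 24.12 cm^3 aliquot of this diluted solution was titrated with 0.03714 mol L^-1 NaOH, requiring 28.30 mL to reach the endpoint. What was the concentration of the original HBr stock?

1.21 M

n(NaOH) = 0.03714 x 0.02830 = 0.001051 mol.
n(HBr) in the aliquot = 0.001051 mol.
[diluted HBr] = 0.001051 / 0.02412 = 0.04358 M.
Dilution factor = 500.0/18.06 = 27.69, so [stock] = 0.04358 x 27.69 = 1.21 M.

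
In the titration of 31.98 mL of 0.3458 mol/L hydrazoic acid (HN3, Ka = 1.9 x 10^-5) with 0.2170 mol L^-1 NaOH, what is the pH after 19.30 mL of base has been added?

4.51

Initial n(HN3) = 0.3458 x 0.03198 = 0.01106 mol.
n(NaOH) added = 0.2170 x 0.01930 = 0.004188 mol, converting that many moles of HN3 to N3-.
Remaining n(HN3) = 0.006871 mol; n(N3-) = 0.004188 mol.
By Henderson-Hasselbalch, pH = pKa + log([A^-]/[HA]) = 4.72 + log(0.004188/0.006871) = 4.72 + (-0.21) = 4.51.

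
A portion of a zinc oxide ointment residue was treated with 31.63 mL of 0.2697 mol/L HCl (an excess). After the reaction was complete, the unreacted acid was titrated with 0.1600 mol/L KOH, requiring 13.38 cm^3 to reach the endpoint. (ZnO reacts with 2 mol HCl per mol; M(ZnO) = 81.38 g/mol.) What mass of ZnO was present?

0.260 g

Total n(HCl) added = 0.2697 x 0.03163 = 0.008531 mol.
n(KOH) used = 0.1600 x 0.01338 = 0.002141 mol, which equals the excess n(HCl).
So n(HCl) consumed by the sample = 0.008531 - 0.002141 = 0.006390 mol.
n(ZnO) = 0.006390 / 2 = 0.003195 mol.
mass = 0.003195 mol x 81.38 g/mol = 0.260 g.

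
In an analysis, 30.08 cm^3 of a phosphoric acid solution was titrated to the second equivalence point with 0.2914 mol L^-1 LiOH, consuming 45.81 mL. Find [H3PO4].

0.222 M

n(LiOH) = 0.2914 x 0.04581 = 0.01335 mol.
At the second equivalence point, 2 mol OH^- react per mol H3PO4, so n(H3PO4) = 0.01335 / 2 = 0.006675 mol.
[H3PO4] = 0.006675 / 0.03008 L = 0.222 M.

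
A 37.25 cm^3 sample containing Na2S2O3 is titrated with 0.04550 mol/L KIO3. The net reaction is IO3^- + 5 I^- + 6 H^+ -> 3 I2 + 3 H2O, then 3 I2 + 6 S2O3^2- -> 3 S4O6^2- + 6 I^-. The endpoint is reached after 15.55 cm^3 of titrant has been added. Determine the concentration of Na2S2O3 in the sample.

0.114 M

n(KIO3) = 0.04550 x 0.01555 = 0.0007075 mol.
From the balanced equation, 1 mol KIO3 reacts with 6 mol Na2S2O3, so n(Na2S2O3) = 0.0007075 x 6/1 = 0.004245 mol.
[Na2S2O3] = 0.004245 / 0.03725 L = 0.114 M.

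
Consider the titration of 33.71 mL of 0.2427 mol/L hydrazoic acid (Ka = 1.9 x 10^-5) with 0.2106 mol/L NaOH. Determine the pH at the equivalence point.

n(HN3) = 0.2427 x 0.03371 = 0.008181 mol; V(NaOH) at equivalence = 0.008181/0.2106 = 0.03885 L.
At equivalence all the acid is converted to N3-; total volume = 0.03371 + 0.03885 = 0.07256 L, so [N3-] = 0.008181/0.07256 = 0.1128 M.
Kb = Kw/Ka = 1.0e-14 / 1.9 x 10^-5 = 5.26e-10.
[OH^-] = sqrt(Kb x [N3-]) = sqrt(5.26e-10 x 0.1128) = 7.70e-6 M.
pOH = 5.11, so pH = 14.00 - 5.11 = 8.89.

8.89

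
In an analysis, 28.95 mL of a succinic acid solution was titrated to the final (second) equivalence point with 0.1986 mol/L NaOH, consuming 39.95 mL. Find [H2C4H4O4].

0.137 M

n(NaOH) = 0.1986 x 0.03995 = 0.007934 mol.
At the final (second) equivalence point, 2 mol OH^- react per mol H2C4H4O4, so n(H2C4H4O4) = 0.007934 / 2 = 0.003967 mol.
[H2C4H4O4] = 0.003967 / 0.02895 L = 0.137 M.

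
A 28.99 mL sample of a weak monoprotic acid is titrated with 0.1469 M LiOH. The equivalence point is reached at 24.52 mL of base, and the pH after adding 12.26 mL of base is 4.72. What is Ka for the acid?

1.9 x 10^-5

12.26 mL is half of the equivalence volume, so this is the half-equivalence point where [HA] = [A^-].
At half-equivalence pH = pKa, so pKa = 4.72.
Ka = 10^(-4.72) = 1.9 x 10^-5.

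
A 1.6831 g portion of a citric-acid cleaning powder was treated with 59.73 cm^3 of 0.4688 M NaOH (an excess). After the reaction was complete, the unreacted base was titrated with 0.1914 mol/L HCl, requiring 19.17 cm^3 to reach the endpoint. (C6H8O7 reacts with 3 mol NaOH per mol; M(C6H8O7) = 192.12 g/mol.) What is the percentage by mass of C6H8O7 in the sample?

Total n(NaOH) added = 0.4688 x 0.05973 = 0.02800 mol.
n(HCl) used = 0.1914 x 0.01917 = 0.003669 mol, which equals the excess n(NaOH).
So n(NaOH) consumed by the sample = 0.02800 - 0.003669 = 0.02433 mol.
n(C6H8O7) = 0.02433 / 3 = 0.008111 mol.
mass C6H8O7 = 0.008111 x 192.12 = 1.558 g, so %C6H8O7 = 1.558/1.6831 x 100 = 92.6%.

92.6%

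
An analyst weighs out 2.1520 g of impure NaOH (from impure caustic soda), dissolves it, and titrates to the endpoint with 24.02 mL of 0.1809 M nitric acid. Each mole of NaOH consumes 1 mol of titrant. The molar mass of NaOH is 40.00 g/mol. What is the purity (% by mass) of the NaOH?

n(HNO3) = 0.1809 x 0.02402 = 0.004345 mol.
n(NaOH) = 0.004345 / 1 = 0.004345 mol.
mass of NaOH = 0.004345 x 40.00 = 0.1738 g.
% purity = 0.1738 / 2.1520 x 100 = 8.08%.

8.08%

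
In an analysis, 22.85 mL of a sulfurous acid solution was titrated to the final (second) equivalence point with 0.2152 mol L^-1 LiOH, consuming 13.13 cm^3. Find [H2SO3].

n(LiOH) = 0.2152 x 0.01313 = 0.002826 mol.
At the final (second) equivalence point, 2 mol OH^- react per mol H2SO3, so n(H2SO3) = 0.002826 / 2 = 0.001413 mol.
[H2SO3] = 0.001413 / 0.02285 L = 0.0618 M.

0.0618 M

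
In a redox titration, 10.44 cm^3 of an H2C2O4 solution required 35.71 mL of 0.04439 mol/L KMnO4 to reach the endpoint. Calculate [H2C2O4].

n(KMnO4) = 0.04439 x 0.03571 = 0.001585 mol.
From the balanced equation, 2 mol KMnO4 reacts with 5 mol H2C2O4, so n(H2C2O4) = 0.001585 x 5/2 = 0.003963 mol.
[H2C2O4] = 0.003963 / 0.01044 L = 0.380 M.

0.380 M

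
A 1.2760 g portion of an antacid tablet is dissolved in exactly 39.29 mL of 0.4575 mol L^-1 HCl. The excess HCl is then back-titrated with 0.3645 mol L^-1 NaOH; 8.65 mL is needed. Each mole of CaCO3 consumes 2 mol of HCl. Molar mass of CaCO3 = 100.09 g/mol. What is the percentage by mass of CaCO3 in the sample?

Total n(HCl) added = 0.4575 x 0.03929 = 0.01798 mol.
n(NaOH) used = 0.3645 x 0.008650 = 0.003153 mol, which equals the excess n(HCl).
So n(HCl) consumed by the sample = 0.01798 - 0.003153 = 0.01482 mol.
n(CaCO3) = 0.01482 / 2 = 0.007411 mol.
mass CaCO3 = 0.007411 x 100.09 = 0.7418 g, so %CaCO3 = 0.7418/1.2760 x 100 = 58.1%.

58.1%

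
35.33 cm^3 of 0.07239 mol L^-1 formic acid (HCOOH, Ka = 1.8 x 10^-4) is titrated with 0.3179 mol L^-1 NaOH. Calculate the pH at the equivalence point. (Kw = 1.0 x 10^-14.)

8.26

n(HCOOH) = 0.07239 x 0.03533 = 0.002558 mol; V(NaOH) at equivalence = 0.002558/0.3179 = 0.008045 L.
At equivalence all the acid is converted to HCOO-; total volume = 0.03533 + 0.008045 = 0.04338 L, so [HCOO-] = 0.002558/0.04338 = 0.05896 M.
Kb = Kw/Ka = 1.0e-14 / 1.8 x 10^-4 = 5.56e-11.
[OH^-] = sqrt(Kb x [HCOO-]) = sqrt(5.56e-11 x 0.05896) = 1.81e-6 M.
pOH = 5.74, so pH = 14.00 - 5.74 = 8.26.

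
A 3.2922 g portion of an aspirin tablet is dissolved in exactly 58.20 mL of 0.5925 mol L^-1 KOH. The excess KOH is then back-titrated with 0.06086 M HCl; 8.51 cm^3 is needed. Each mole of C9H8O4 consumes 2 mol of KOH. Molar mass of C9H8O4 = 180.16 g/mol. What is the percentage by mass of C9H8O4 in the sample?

Total n(KOH) added = 0.5925 x 0.05820 = 0.03448 mol.
n(HCl) used = 0.06086 x 0.008510 = 0.0005179 mol, which equals the excess n(KOH).
So n(KOH) consumed by the sample = 0.03448 - 0.0005179 = 0.03397 mol.
n(C9H8O4) = 0.03397 / 2 = 0.01698 mol.
mass C9H8O4 = 0.01698 x 180.16 = 3.060 g, so %C9H8O4 = 3.060/3.2922 x 100 = 92.9%.

92.9%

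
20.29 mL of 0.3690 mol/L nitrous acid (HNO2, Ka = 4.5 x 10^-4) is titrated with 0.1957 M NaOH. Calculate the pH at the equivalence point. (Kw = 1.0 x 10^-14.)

n(HNO2) = 0.3690 x 0.02029 = 0.007487 mol; V(NaOH) at equivalence = 0.007487/0.1957 = 0.03826 L.
At equivalence all the acid is converted to NO2-; total volume = 0.02029 + 0.03826 = 0.05855 L, so [NO2-] = 0.007487/0.05855 = 0.1279 M.
Kb = Kw/Ka = 1.0e-14 / 4.5 x 10^-4 = 2.22e-11.
[OH^-] = sqrt(Kb x [NO2-]) = sqrt(2.22e-11 x 0.1279) = 1.69e-6 M.
pOH = 5.77, so pH = 14.00 - 5.77 = 8.23.

8.23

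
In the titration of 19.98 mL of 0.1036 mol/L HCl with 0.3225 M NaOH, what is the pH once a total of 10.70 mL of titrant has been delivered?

n(acid) = 0.1036 x 0.01998 = 0.002070 mol; n(NaOH) added = 0.3225 x 0.01070 = 0.003451 mol.
Base is in excess by 0.003451 - 0.002070 = 0.001381 mol in a total volume of 0.03068 L.
[OH^-] = 0.001381/0.03068 = 0.04501 M, so pOH = 1.35 and pH = 14.00 - 1.35 = 12.65.

12.65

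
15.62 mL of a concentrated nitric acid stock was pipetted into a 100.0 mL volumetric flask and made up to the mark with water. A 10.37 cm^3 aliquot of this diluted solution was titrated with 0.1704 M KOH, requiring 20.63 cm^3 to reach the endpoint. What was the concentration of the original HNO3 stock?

2.17 M

n(KOH) = 0.1704 x 0.02063 = 0.003515 mol.
n(HNO3) in the aliquot = 0.003515 mol.
[diluted HNO3] = 0.003515 / 0.01037 = 0.3390 M.
Dilution factor = 100.0/15.62 = 6.402, so [stock] = 0.3390 x 6.402 = 2.17 M.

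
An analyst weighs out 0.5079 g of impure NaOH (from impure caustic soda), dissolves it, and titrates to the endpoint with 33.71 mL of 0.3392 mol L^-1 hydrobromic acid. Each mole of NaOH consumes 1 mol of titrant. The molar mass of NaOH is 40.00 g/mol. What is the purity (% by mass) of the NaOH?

n(HBr) = 0.3392 x 0.03371 = 0.01143 mol.
n(NaOH) = 0.01143 / 1 = 0.01143 mol.
mass of NaOH = 0.01143 x 40.00 = 0.4574 g.
% purity = 0.4574 / 0.5079 x 100 = 90.1%.

90.1%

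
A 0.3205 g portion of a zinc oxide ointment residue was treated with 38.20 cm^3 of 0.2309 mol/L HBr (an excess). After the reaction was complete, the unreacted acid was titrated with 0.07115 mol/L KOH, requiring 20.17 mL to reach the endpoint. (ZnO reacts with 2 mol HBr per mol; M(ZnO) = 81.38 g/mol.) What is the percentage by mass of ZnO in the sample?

93.8%

Total n(HBr) added = 0.2309 x 0.03820 = 0.008820 mol.
n(KOH) used = 0.07115 x 0.02017 = 0.001435 mol, which equals the excess n(HBr).
So n(HBr) consumed by the sample = 0.008820 - 0.001435 = 0.007385 mol.
n(ZnO) = 0.007385 / 2 = 0.003693 mol.
mass ZnO = 0.003693 x 81.38 = 0.3005 g, so %ZnO = 0.3005/0.3205 x 100 = 93.8%.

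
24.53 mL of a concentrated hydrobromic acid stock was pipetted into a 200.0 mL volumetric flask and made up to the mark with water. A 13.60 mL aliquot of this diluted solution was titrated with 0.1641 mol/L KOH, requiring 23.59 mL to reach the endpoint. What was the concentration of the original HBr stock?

n(KOH) = 0.1641 x 0.02359 = 0.003871 mol.
n(HBr) in the aliquot = 0.003871 mol.
[diluted HBr] = 0.003871 / 0.01360 = 0.2846 M.
Dilution factor = 200.0/24.53 = 8.153, so [stock] = 0.2846 x 8.153 = 2.32 M.

2.32 M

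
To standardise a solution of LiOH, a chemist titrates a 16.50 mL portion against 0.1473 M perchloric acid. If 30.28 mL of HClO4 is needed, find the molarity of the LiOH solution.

0.270 M

n(HClO4) delivered = 0.1473 x 0.03028 = 0.004460 mol.
For a 1:1 reaction, n(LiOH) = 0.004460 mol.
[LiOH] = 0.004460 mol / 0.01650 L = 0.270 M.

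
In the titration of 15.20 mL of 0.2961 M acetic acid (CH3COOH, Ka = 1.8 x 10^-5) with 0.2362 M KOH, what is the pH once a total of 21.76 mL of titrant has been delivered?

12.24

n(acid) = 0.2961 x 0.01520 = 0.004501 mol; n(KOH) added = 0.2362 x 0.02176 = 0.005140 mol.
Base is in excess by 0.005140 - 0.004501 = 0.0006390 mol in a total volume of 0.03696 L.
[OH^-] = 0.0006390/0.03696 = 0.01729 M, so pOH = 1.76 and pH = 14.00 - 1.76 = 12.24.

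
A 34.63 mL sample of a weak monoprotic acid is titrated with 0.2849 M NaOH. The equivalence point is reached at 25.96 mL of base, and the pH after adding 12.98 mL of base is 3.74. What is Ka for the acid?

1.8 x 10^-4

12.98 mL is half of the equivalence volume, so this is the half-equivalence point where [HA] = [A^-].
At half-equivalence pH = pKa, so pKa = 3.74.
Ka = 10^(-3.74) = 1.8 x 10^-4.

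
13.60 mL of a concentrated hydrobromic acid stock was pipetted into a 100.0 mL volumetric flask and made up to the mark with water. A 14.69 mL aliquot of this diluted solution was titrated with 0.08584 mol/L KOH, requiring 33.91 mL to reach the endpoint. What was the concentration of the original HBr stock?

n(KOH) = 0.08584 x 0.03391 = 0.002911 mol.
n(HBr) in the aliquot = 0.002911 mol.
[diluted HBr] = 0.002911 / 0.01469 = 0.1982 M.
Dilution factor = 100.0/13.60 = 7.353, so [stock] = 0.1982 x 7.353 = 1.46 M.

1.46 M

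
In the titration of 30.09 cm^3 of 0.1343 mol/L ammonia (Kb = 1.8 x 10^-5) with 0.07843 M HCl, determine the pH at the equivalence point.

n(NH3) = 0.1343 x 0.03009 = 0.004041 mol; V(HCl) at equivalence = 0.004041/0.07843 = 0.05152 L.
At equivalence the base is fully converted to NH4+; total volume = 0.08161 L, so [NH4+] = 0.004041/0.08161 = 0.04951 M.
Ka(NH4+) = Kw/Kb = 1.0e-14 / 1.8 x 10^-5 = 5.56e-10.
[H^+] = sqrt(Ka x [NH4+]) = sqrt(5.56e-10 x 0.04951) = 5.24e-6 M.
pH = -log(5.24e-6) = 5.28.

5.28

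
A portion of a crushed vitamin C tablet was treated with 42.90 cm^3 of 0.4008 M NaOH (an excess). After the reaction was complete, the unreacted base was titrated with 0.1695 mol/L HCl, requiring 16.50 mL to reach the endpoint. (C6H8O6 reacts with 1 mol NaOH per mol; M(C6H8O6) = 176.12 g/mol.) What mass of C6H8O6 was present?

Total n(NaOH) added = 0.4008 x 0.04290 = 0.01719 mol.
n(HCl) used = 0.1695 x 0.01650 = 0.002797 mol, which equals the excess n(NaOH).
So n(NaOH) consumed by the sample = 0.01719 - 0.002797 = 0.01440 mol.
n(C6H8O6) = 0.01440 / 1 = 0.01440 mol.
mass = 0.01440 mol x 176.12 g/mol = 2.54 g.

2.54 g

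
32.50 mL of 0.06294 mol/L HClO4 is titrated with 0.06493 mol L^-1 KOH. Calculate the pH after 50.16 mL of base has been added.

n(acid) = 0.06294 x 0.03250 = 0.002046 mol; n(KOH) added = 0.06493 x 0.05016 = 0.003257 mol.
Base is in excess by 0.003257 - 0.002046 = 0.001211 mol in a total volume of 0.08266 L.
[OH^-] = 0.001211/0.08266 = 0.01465 M, so pOH = 1.83 and pH = 14.00 - 1.83 = 12.17.

12.17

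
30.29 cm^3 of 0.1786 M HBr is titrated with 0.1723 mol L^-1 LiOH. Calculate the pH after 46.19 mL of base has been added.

n(acid) = 0.1786 x 0.03029 = 0.005410 mol; n(LiOH) added = 0.1723 x 0.04619 = 0.007959 mol.
Base is in excess by 0.007959 - 0.005410 = 0.002549 mol in a total volume of 0.07648 L.
[OH^-] = 0.002549/0.07648 = 0.03333 M, so pOH = 1.48 and pH = 14.00 - 1.48 = 12.52.

12.52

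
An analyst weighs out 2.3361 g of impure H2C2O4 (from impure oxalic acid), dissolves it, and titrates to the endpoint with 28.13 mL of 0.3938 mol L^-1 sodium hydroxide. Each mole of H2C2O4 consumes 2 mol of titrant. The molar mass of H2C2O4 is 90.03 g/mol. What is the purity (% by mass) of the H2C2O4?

21.3%

n(NaOH) = 0.3938 x 0.02813 = 0.01108 mol.
n(H2C2O4) = 0.01108 / 2 = 0.005539 mol.
mass of H2C2O4 = 0.005539 x 90.03 = 0.4987 g.
% purity = 0.4987 / 2.3361 x 100 = 21.3%.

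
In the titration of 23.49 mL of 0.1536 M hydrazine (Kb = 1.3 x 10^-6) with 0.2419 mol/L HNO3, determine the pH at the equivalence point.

n(N2H4) = 0.1536 x 0.02349 = 0.003608 mol; V(HNO3) at equivalence = 0.003608/0.2419 = 0.01492 L.
At equivalence the base is fully converted to N2H5+; total volume = 0.03841 L, so [N2H5+] = 0.003608/0.03841 = 0.09395 M.
Ka(N2H5+) = Kw/Kb = 1.0e-14 / 1.3 x 10^-6 = 7.69e-9.
[H^+] = sqrt(Ka x [N2H5+]) = sqrt(7.69e-9 x 0.09395) = 2.69e-5 M.
pH = -log(2.69e-5) = 4.57.

4.57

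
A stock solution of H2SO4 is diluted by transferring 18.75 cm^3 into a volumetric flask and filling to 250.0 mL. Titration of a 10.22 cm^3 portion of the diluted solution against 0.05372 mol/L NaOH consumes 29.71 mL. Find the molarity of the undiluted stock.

1.04 M

n(NaOH) = 0.05372 x 0.02971 = 0.001596 mol.
n(H2SO4) in the aliquot = 0.001596 x 1/2 = 0.0007980 mol.
[diluted H2SO4] = 0.0007980 / 0.01022 = 0.07808 M.
Dilution factor = 250.0/18.75 = 13.33, so [stock] = 0.07808 x 13.33 = 1.04 M.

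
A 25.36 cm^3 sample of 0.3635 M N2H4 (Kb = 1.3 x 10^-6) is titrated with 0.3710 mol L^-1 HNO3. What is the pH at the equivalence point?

n(N2H4) = 0.3635 x 0.02536 = 0.009218 mol; V(HNO3) at equivalence = 0.009218/0.3710 = 0.02485 L.
At equivalence the base is fully converted to N2H5+; total volume = 0.05021 L, so [N2H5+] = 0.009218/0.05021 = 0.1836 M.
Ka(N2H5+) = Kw/Kb = 1.0e-14 / 1.3 x 10^-6 = 7.69e-9.
[H^+] = sqrt(Ka x [N2H5+]) = sqrt(7.69e-9 x 0.1836) = 3.76e-5 M.
pH = -log(3.76e-5) = 4.43.

4.43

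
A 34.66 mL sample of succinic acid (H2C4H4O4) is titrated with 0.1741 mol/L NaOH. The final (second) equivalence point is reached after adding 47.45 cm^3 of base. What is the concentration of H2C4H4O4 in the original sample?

n(NaOH) = 0.1741 x 0.04745 = 0.008261 mol.
At the final (second) equivalence point, 2 mol OH^- react per mol H2C4H4O4, so n(H2C4H4O4) = 0.008261 / 2 = 0.004131 mol.
[H2C4H4O4] = 0.004131 / 0.03466 L = 0.119 M.

0.119 M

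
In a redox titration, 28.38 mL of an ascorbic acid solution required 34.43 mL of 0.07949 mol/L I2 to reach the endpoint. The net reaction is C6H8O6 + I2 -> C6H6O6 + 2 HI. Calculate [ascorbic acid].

0.0964 M

n(I2) = 0.07949 x 0.03443 = 0.002737 mol.
From the balanced equation, 1 mol I2 reacts with 1 mol ascorbic acid, so n(ascorbic acid) = 0.002737 x 1/1 = 0.002737 mol.
[ascorbic acid] = 0.002737 / 0.02838 L = 0.0964 M.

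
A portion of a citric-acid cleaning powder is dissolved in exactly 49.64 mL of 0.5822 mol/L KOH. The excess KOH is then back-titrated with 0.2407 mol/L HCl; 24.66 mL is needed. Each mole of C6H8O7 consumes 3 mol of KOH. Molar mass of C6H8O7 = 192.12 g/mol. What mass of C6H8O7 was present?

Total n(KOH) added = 0.5822 x 0.04964 = 0.02890 mol.
n(HCl) used = 0.2407 x 0.02466 = 0.005936 mol, which equals the excess n(KOH).
So n(KOH) consumed by the sample = 0.02890 - 0.005936 = 0.02296 mol.
n(C6H8O7) = 0.02296 / 3 = 0.007655 mol.
mass = 0.007655 mol x 192.12 g/mol = 1.47 g.

1.47 g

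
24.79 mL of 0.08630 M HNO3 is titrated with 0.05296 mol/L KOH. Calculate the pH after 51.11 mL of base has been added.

n(acid) = 0.08630 x 0.02479 = 0.002139 mol; n(KOH) added = 0.05296 x 0.05111 = 0.002707 mol.
Base is in excess by 0.002707 - 0.002139 = 0.0005674 mol in a total volume of 0.07590 L.
[OH^-] = 0.0005674/0.07590 = 0.007476 M, so pOH = 2.13 and pH = 14.00 - 2.13 = 11.87.

11.87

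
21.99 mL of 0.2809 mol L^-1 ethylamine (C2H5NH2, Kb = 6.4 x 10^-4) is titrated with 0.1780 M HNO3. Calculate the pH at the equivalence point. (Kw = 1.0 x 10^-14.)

5.88

n(C2H5NH2) = 0.2809 x 0.02199 = 0.006177 mol; V(HNO3) at equivalence = 0.006177/0.1780 = 0.03470 L.
At equivalence the base is fully converted to C2H5NH3+; total volume = 0.05669 L, so [C2H5NH3+] = 0.006177/0.05669 = 0.1090 M.
Ka(C2H5NH3+) = Kw/Kb = 1.0e-14 / 6.4 x 10^-4 = 1.56e-11.
[H^+] = sqrt(Ka x [C2H5NH3+]) = sqrt(1.56e-11 x 0.1090) = 1.30e-6 M.
pH = -log(1.30e-6) = 5.88.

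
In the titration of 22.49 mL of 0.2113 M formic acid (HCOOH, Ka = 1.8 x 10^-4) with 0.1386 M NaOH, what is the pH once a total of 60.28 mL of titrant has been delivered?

n(acid) = 0.2113 x 0.02249 = 0.004752 mol; n(NaOH) added = 0.1386 x 0.06028 = 0.008355 mol.
Base is in excess by 0.008355 - 0.004752 = 0.003603 mol in a total volume of 0.08277 L.
[OH^-] = 0.003603/0.08277 = 0.04353 M, so pOH = 1.36 and pH = 14.00 - 1.36 = 12.64.

12.64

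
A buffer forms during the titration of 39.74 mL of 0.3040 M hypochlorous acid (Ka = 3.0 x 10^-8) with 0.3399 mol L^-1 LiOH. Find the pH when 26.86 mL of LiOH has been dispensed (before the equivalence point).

8.01

Initial n(HClO) = 0.3040 x 0.03974 = 0.01208 mol.
n(LiOH) added = 0.3399 x 0.02686 = 0.009130 mol, converting that many moles of HClO to ClO-.
Remaining n(HClO) = 0.002951 mol; n(ClO-) = 0.009130 mol.
By Henderson-Hasselbalch, pH = pKa + log([A^-]/[HA]) = 7.52 + log(0.009130/0.002951) = 7.52 + (+0.49) = 8.01.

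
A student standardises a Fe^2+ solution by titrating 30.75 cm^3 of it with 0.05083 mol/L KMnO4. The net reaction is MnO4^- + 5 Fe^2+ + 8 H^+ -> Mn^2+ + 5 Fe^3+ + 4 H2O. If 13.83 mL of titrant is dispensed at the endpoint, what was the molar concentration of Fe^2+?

0.114 M

n(KMnO4) = 0.05083 x 0.01383 = 0.0007030 mol.
From the balanced equation, 1 mol KMnO4 reacts with 5 mol Fe^2+, so n(Fe^2+) = 0.0007030 x 5/1 = 0.003515 mol.
[Fe^2+] = 0.003515 / 0.03075 L = 0.114 M.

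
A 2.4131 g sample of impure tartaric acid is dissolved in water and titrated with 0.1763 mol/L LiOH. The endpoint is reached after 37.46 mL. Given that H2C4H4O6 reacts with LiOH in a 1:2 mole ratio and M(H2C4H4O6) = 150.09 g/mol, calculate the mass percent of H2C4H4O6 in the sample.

n(LiOH) = 0.1763 x 0.03746 = 0.006604 mol.
n(H2C4H4O6) = 0.006604 / 2 = 0.003302 mol.
mass of H2C4H4O6 = 0.003302 x 150.09 = 0.4956 g.
% purity = 0.4956 / 2.4131 x 100 = 20.5%.

20.5%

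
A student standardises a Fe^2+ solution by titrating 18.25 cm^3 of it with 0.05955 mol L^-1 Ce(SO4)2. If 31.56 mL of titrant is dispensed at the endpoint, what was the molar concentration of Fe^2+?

n(Ce(SO4)2) = 0.05955 x 0.03156 = 0.001879 mol.
From the balanced equation, 1 mol Ce(SO4)2 reacts with 1 mol Fe^2+, so n(Fe^2+) = 0.001879 x 1/1 = 0.001879 mol.
[Fe^2+] = 0.001879 / 0.01825 L = 0.103 M.

0.103 M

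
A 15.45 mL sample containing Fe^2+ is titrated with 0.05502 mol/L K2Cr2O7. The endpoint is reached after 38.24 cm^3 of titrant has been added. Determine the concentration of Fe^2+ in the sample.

n(K2Cr2O7) = 0.05502 x 0.03824 = 0.002104 mol.
From the balanced equation, 1 mol K2Cr2O7 reacts with 6 mol Fe^2+, so n(Fe^2+) = 0.002104 x 6/1 = 0.01262 mol.
[Fe^2+] = 0.01262 / 0.01545 L = 0.817 M.

0.817 M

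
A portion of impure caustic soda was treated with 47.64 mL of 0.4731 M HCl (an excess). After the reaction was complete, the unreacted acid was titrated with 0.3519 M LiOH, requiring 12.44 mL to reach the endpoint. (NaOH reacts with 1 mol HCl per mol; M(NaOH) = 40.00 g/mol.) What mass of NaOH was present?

Total n(HCl) added = 0.4731 x 0.04764 = 0.02254 mol.
n(LiOH) used = 0.3519 x 0.01244 = 0.004378 mol, which equals the excess n(HCl).
So n(HCl) consumed by the sample = 0.02254 - 0.004378 = 0.01816 mol.
n(NaOH) = 0.01816 / 1 = 0.01816 mol.
mass = 0.01816 mol x 40.00 g/mol = 0.726 g.

0.726 g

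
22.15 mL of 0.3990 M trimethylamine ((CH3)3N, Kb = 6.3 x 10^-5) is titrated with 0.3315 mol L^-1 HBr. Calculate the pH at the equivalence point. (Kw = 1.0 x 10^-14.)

n((CH3)3N) = 0.3990 x 0.02215 = 0.008838 mol; V(HBr) at equivalence = 0.008838/0.3315 = 0.02666 L.
At equivalence the base is fully converted to (CH3)3NH+; total volume = 0.04881 L, so [(CH3)3NH+] = 0.008838/0.04881 = 0.1811 M.
Ka((CH3)3NH+) = Kw/Kb = 1.0e-14 / 6.3 x 10^-5 = 1.59e-10.
[H^+] = sqrt(Ka x [(CH3)3NH+]) = sqrt(1.59e-10 x 0.1811) = 5.36e-6 M.
pH = -log(5.36e-6) = 5.27.

5.27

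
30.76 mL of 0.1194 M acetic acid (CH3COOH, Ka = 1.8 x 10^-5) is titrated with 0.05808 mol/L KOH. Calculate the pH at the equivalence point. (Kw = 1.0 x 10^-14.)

n(CH3COOH) = 0.1194 x 0.03076 = 0.003673 mol; V(KOH) at equivalence = 0.003673/0.05808 = 0.06324 L.
At equivalence all the acid is converted to CH3COO-; total volume = 0.03076 + 0.06324 = 0.09400 L, so [CH3COO-] = 0.003673/0.09400 = 0.03907 M.
Kb = Kw/Ka = 1.0e-14 / 1.8 x 10^-5 = 5.56e-10.
[OH^-] = sqrt(Kb x [CH3COO-]) = sqrt(5.56e-10 x 0.03907) = 4.66e-6 M.
pOH = 5.33, so pH = 14.00 - 5.33 = 8.67.

8.67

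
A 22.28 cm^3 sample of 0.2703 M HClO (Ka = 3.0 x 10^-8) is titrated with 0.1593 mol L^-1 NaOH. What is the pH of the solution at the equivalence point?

10.26

n(HClO) = 0.2703 x 0.02228 = 0.006022 mol; V(NaOH) at equivalence = 0.006022/0.1593 = 0.03780 L.
At equivalence all the acid is converted to ClO-; total volume = 0.02228 + 0.03780 = 0.06008 L, so [ClO-] = 0.006022/0.06008 = 0.1002 M.
Kb = Kw/Ka = 1.0e-14 / 3.0 x 10^-8 = 3.33e-7.
[OH^-] = sqrt(Kb x [ClO-]) = sqrt(3.33e-7 x 0.1002) = 0.000183 M.
pOH = 3.74, so pH = 14.00 - 3.74 = 10.26.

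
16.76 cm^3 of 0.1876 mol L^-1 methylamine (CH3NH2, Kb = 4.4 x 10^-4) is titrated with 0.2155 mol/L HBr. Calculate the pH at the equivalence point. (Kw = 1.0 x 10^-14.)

n(CH3NH2) = 0.1876 x 0.01676 = 0.003144 mol; V(HBr) at equivalence = 0.003144/0.2155 = 0.01459 L.
At equivalence the base is fully converted to CH3NH3+; total volume = 0.03135 L, so [CH3NH3+] = 0.003144/0.03135 = 0.1003 M.
Ka(CH3NH3+) = Kw/Kb = 1.0e-14 / 4.4 x 10^-4 = 2.27e-11.
[H^+] = sqrt(Ka x [CH3NH3+]) = sqrt(2.27e-11 x 0.1003) = 1.51e-6 M.
pH = -log(1.51e-6) = 5.82.

5.82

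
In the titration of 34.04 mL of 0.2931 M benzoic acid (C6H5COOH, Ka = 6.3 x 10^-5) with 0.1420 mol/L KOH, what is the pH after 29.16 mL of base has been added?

4.05

Initial n(C6H5COOH) = 0.2931 x 0.03404 = 0.009977 mol.
n(KOH) added = 0.1420 x 0.02916 = 0.004141 mol, converting that many moles of C6H5COOH to C6H5COO-.
Remaining n(C6H5COOH) = 0.005836 mol; n(C6H5COO-) = 0.004141 mol.
By Henderson-Hasselbalch, pH = pKa + log([A^-]/[HA]) = 4.20 + log(0.004141/0.005836) = 4.20 + (-0.15) = 4.05.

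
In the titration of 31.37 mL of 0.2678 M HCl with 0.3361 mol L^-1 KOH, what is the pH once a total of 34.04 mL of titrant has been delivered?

12.67

n(acid) = 0.2678 x 0.03137 = 0.008401 mol; n(KOH) added = 0.3361 x 0.03404 = 0.01144 mol.
Base is in excess by 0.01144 - 0.008401 = 0.003040 mol in a total volume of 0.06541 L.
[OH^-] = 0.003040/0.06541 = 0.04648 M, so pOH = 1.33 and pH = 14.00 - 1.33 = 12.67.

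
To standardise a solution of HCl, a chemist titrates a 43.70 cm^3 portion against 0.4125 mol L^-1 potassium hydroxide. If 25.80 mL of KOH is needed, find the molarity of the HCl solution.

0.244 M

n(KOH) delivered = 0.4125 x 0.02580 = 0.01064 mol.
For a 1:1 reaction, n(HCl) = 0.01064 mol.
[HCl] = 0.01064 mol / 0.04370 L = 0.244 M.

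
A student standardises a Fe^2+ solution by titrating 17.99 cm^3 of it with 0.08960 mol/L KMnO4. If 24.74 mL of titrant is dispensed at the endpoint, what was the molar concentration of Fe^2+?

n(KMnO4) = 0.08960 x 0.02474 = 0.002217 mol.
From the balanced equation, 1 mol KMnO4 reacts with 5 mol Fe^2+, so n(Fe^2+) = 0.002217 x 5/1 = 0.01108 mol.
[Fe^2+] = 0.01108 / 0.01799 L = 0.616 M.

0.616 M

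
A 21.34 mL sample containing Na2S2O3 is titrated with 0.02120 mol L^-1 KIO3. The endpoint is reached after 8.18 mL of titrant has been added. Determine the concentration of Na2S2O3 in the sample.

n(KIO3) = 0.02120 x 0.008180 = 0.0001734 mol.
From the balanced equation, 1 mol KIO3 reacts with 6 mol Na2S2O3, so n(Na2S2O3) = 0.0001734 x 6/1 = 0.001040 mol.
[Na2S2O3] = 0.001040 / 0.02134 L = 0.0488 M.

0.0488 M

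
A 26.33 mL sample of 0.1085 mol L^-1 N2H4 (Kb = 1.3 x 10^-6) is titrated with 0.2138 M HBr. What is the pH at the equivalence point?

4.63

n(N2H4) = 0.1085 x 0.02633 = 0.002857 mol; V(HBr) at equivalence = 0.002857/0.2138 = 0.01336 L.
At equivalence the base is fully converted to N2H5+; total volume = 0.03969 L, so [N2H5+] = 0.002857/0.03969 = 0.07197 M.
Ka(N2H5+) = Kw/Kb = 1.0e-14 / 1.3 x 10^-6 = 7.69e-9.
[H^+] = sqrt(Ka x [N2H5+]) = sqrt(7.69e-9 x 0.07197) = 2.35e-5 M.
pH = -log(2.35e-5) = 4.63.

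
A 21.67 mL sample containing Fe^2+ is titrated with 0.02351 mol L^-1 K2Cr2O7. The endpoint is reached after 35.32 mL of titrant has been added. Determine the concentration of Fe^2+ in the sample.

n(K2Cr2O7) = 0.02351 x 0.03532 = 0.0008304 mol.
From the balanced equation, 1 mol K2Cr2O7 reacts with 6 mol Fe^2+, so n(Fe^2+) = 0.0008304 x 6/1 = 0.004982 mol.
[Fe^2+] = 0.004982 / 0.02167 L = 0.230 M.

0.230 M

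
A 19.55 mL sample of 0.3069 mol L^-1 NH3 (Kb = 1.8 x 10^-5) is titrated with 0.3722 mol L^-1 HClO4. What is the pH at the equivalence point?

5.01

n(NH3) = 0.3069 x 0.01955 = 0.006000 mol; V(HClO4) at equivalence = 0.006000/0.3722 = 0.01612 L.
At equivalence the base is fully converted to NH4+; total volume = 0.03567 L, so [NH4+] = 0.006000/0.03567 = 0.1682 M.
Ka(NH4+) = Kw/Kb = 1.0e-14 / 1.8 x 10^-5 = 5.56e-10.
[H^+] = sqrt(Ka x [NH4+]) = sqrt(5.56e-10 x 0.1682) = 9.67e-6 M.
pH = -log(9.67e-6) = 5.01.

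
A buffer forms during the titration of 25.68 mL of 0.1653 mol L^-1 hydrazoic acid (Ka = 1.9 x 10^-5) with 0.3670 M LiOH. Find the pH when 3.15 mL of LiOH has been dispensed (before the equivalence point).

Initial n(HN3) = 0.1653 x 0.02568 = 0.004245 mol.
n(LiOH) added = 0.3670 x 0.003150 = 0.001156 mol, converting that many moles of HN3 to N3-.
Remaining n(HN3) = 0.003089 mol; n(N3-) = 0.001156 mol.
By Henderson-Hasselbalch, pH = pKa + log([A^-]/[HA]) = 4.72 + log(0.001156/0.003089) = 4.72 + (-0.43) = 4.29.

4.29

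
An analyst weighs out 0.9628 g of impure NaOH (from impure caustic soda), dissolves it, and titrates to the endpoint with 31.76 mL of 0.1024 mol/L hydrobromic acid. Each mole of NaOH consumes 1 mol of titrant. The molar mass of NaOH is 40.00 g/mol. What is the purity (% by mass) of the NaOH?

n(HBr) = 0.1024 x 0.03176 = 0.003252 mol.
n(NaOH) = 0.003252 / 1 = 0.003252 mol.
mass of NaOH = 0.003252 x 40.00 = 0.1301 g.
% purity = 0.1301 / 0.9628 x 100 = 13.5%.

13.5%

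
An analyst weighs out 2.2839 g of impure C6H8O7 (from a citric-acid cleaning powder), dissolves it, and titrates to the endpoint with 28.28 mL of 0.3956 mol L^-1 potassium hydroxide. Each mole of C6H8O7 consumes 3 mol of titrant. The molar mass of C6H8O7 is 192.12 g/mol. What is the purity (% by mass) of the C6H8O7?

n(KOH) = 0.3956 x 0.02828 = 0.01119 mol.
n(C6H8O7) = 0.01119 / 3 = 0.003729 mol.
mass of C6H8O7 = 0.003729 x 192.12 = 0.7165 g.
% purity = 0.7165 / 2.2839 x 100 = 31.4%.

31.4%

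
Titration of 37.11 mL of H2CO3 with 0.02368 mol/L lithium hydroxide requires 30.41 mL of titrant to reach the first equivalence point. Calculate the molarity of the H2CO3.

0.0194 M

n(LiOH) = 0.02368 x 0.03041 = 0.0007201 mol.
At the first equivalence point, 1 mol OH^- react per mol H2CO3, so n(H2CO3) = 0.0007201 / 1 = 0.0007201 mol.
[H2CO3] = 0.0007201 / 0.03711 L = 0.0194 M.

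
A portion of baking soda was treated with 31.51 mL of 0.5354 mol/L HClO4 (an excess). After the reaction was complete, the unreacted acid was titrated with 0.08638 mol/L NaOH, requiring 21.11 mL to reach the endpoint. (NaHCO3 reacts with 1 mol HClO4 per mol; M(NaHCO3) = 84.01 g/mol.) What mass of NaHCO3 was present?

Total n(HClO4) added = 0.5354 x 0.03151 = 0.01687 mol.
n(NaOH) used = 0.08638 x 0.02111 = 0.001823 mol, which equals the excess n(HClO4).
So n(HClO4) consumed by the sample = 0.01687 - 0.001823 = 0.01505 mol.
n(NaHCO3) = 0.01505 / 1 = 0.01505 mol.
mass = 0.01505 mol x 84.01 g/mol = 1.26 g.

1.26 g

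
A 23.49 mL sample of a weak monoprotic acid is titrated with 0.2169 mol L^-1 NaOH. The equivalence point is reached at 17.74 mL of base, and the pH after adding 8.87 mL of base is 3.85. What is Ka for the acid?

1.4 x 10^-4

8.87 mL is half of the equivalence volume, so this is the half-equivalence point where [HA] = [A^-].
At half-equivalence pH = pKa, so pKa = 3.85.
Ka = 10^(-3.85) = 1.4 x 10^-4.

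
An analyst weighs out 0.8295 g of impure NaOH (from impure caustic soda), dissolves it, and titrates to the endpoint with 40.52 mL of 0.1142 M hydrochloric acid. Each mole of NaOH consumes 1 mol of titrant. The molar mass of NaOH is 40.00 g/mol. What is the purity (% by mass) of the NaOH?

n(HCl) = 0.1142 x 0.04052 = 0.004627 mol.
n(NaOH) = 0.004627 / 1 = 0.004627 mol.
mass of NaOH = 0.004627 x 40.00 = 0.1851 g.
% purity = 0.1851 / 0.8295 x 100 = 22.3%.

22.3%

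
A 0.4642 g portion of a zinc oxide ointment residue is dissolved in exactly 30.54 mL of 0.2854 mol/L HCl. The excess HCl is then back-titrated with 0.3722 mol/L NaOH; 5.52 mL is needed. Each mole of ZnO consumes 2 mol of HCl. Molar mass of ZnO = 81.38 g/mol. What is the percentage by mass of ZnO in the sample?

Total n(HCl) added = 0.2854 x 0.03054 = 0.008716 mol.
n(NaOH) used = 0.3722 x 0.005520 = 0.002055 mol, which equals the excess n(HCl).
So n(HCl) consumed by the sample = 0.008716 - 0.002055 = 0.006662 mol.
n(ZnO) = 0.006662 / 2 = 0.003331 mol.
mass ZnO = 0.003331 x 81.38 = 0.2711 g, so %ZnO = 0.2711/0.4642 x 100 = 58.4%.

58.4%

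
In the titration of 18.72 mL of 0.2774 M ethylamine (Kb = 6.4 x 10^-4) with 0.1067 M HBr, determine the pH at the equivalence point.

5.96

n(C2H5NH2) = 0.2774 x 0.01872 = 0.005193 mol; V(HBr) at equivalence = 0.005193/0.1067 = 0.04867 L.
At equivalence the base is fully converted to C2H5NH3+; total volume = 0.06739 L, so [C2H5NH3+] = 0.005193/0.06739 = 0.07706 M.
Ka(C2H5NH3+) = Kw/Kb = 1.0e-14 / 6.4 x 10^-4 = 1.56e-11.
[H^+] = sqrt(Ka x [C2H5NH3+]) = sqrt(1.56e-11 x 0.07706) = 1.10e-6 M.
pH = -log(1.10e-6) = 5.96.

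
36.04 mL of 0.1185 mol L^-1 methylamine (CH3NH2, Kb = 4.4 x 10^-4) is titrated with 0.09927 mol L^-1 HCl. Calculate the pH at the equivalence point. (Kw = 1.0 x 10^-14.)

n(CH3NH2) = 0.1185 x 0.03604 = 0.004271 mol; V(HCl) at equivalence = 0.004271/0.09927 = 0.04302 L.
At equivalence the base is fully converted to CH3NH3+; total volume = 0.07906 L, so [CH3NH3+] = 0.004271/0.07906 = 0.05402 M.
Ka(CH3NH3+) = Kw/Kb = 1.0e-14 / 4.4 x 10^-4 = 2.27e-11.
[H^+] = sqrt(Ka x [CH3NH3+]) = sqrt(2.27e-11 x 0.05402) = 1.11e-6 M.
pH = -log(1.11e-6) = 5.96.

5.96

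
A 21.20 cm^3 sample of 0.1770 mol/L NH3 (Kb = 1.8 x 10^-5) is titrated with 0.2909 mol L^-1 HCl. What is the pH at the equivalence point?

5.11

n(NH3) = 0.1770 x 0.02120 = 0.003752 mol; V(HCl) at equivalence = 0.003752/0.2909 = 0.01290 L.
At equivalence the base is fully converted to NH4+; total volume = 0.03410 L, so [NH4+] = 0.003752/0.03410 = 0.1100 M.
Ka(NH4+) = Kw/Kb = 1.0e-14 / 1.8 x 10^-5 = 5.56e-10.
[H^+] = sqrt(Ka x [NH4+]) = sqrt(5.56e-10 x 0.1100) = 7.82e-6 M.
pH = -log(7.82e-6) = 5.11.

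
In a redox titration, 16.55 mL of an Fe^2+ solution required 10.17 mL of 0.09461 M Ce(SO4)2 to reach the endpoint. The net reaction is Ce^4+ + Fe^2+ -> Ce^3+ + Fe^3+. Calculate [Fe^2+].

0.0581 M

n(Ce(SO4)2) = 0.09461 x 0.01017 = 0.0009622 mol.
From the balanced equation, 1 mol Ce(SO4)2 reacts with 1 mol Fe^2+, so n(Fe^2+) = 0.0009622 x 1/1 = 0.0009622 mol.
[Fe^2+] = 0.0009622 / 0.01655 L = 0.0581 M.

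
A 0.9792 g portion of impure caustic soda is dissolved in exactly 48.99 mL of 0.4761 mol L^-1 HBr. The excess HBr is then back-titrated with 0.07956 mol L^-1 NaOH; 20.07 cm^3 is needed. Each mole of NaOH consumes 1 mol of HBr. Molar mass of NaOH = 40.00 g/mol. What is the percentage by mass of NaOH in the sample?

88.8%

Total n(HBr) added = 0.4761 x 0.04899 = 0.02332 mol.
n(NaOH) used = 0.07956 x 0.02007 = 0.001597 mol, which equals the excess n(HBr).
So n(HBr) consumed by the sample = 0.02332 - 0.001597 = 0.02173 mol.
n(NaOH) = 0.02173 / 1 = 0.02173 mol.
mass NaOH = 0.02173 x 40.00 = 0.8691 g, so %NaOH = 0.8691/0.9792 x 100 = 88.8%.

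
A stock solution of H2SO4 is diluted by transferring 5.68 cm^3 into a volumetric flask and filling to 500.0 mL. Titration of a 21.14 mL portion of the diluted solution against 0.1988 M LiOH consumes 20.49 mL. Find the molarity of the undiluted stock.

n(LiOH) = 0.1988 x 0.02049 = 0.004073 mol.
n(H2SO4) in the aliquot = 0.004073 x 1/2 = 0.002037 mol.
[diluted H2SO4] = 0.002037 / 0.02114 = 0.09634 M.
Dilution factor = 500.0/5.680 = 88.03, so [stock] = 0.09634 x 88.03 = 8.48 M.

8.48 M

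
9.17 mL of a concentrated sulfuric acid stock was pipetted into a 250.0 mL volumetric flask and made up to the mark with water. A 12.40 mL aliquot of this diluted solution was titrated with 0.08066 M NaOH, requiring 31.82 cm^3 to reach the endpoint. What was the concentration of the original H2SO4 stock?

2.82 M

n(NaOH) = 0.08066 x 0.03182 = 0.002567 mol.
n(H2SO4) in the aliquot = 0.002567 x 1/2 = 0.001283 mol.
[diluted H2SO4] = 0.001283 / 0.01240 = 0.1035 M.
Dilution factor = 250.0/9.170 = 27.26, so [stock] = 0.1035 x 27.26 = 2.82 M.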